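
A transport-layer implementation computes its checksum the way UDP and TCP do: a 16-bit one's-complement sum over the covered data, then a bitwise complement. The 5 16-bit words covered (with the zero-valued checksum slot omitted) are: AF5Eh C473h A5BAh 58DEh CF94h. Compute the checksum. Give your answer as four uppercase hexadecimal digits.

One's-complement addition (fold any carry out of bit 15 back into bit 0):
  0xAF5E + 0xC473 = 0x173D1 → wrap carry → 0x73D2
  0x73D2 + 0xA5BA = 0x1198C → wrap carry → 0x198D
  0x198D + 0x58DE = 0x0726B
  0x726B + 0xCF94 = 0x141FF → wrap carry → 0x4200
One's-complement sum = 0x4200.
Checksum = ~0x4200 & 0xFFFF = 0xBDFF.

BDFF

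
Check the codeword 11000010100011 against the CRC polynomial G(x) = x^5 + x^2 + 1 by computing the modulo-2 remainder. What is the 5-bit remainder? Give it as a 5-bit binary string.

00000

Modulo-2 division of 11000010100011 by 100101:
  pos 0: 110000 XOR 100101 = 010101
  pos 1: 101011 XOR 100101 = 001110
  pos 3: 111001 XOR 100101 = 011100
  pos 4: 111000 XOR 100101 = 011101
  pos 5: 111010 XOR 100101 = 011111
  pos 6: 111110 XOR 100101 = 011011
  pos 7: 110111 XOR 100101 = 010010
  pos 8: 100101 XOR 100101 = 000000
Remainder = 00000 (zero — the frame passes the CRC check).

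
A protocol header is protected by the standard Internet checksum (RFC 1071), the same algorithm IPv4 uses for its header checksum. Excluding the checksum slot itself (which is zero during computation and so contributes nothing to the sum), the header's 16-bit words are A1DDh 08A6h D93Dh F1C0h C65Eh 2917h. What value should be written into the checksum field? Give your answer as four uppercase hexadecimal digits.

One's-complement addition (fold any carry out of bit 15 back into bit 0):
  0xA1DD + 0x08A6 = 0x0AA83
  0xAA83 + 0xD93D = 0x183C0 → wrap carry → 0x83C1
  0x83C1 + 0xF1C0 = 0x17581 → wrap carry → 0x7582
  0x7582 + 0xC65E = 0x13BE0 → wrap carry → 0x3BE1
  0x3BE1 + 0x2917 = 0x064F8
One's-complement sum = 0x64F8.
Checksum = ~0x64F8 & 0xFFFF = 0x9B07.

9B07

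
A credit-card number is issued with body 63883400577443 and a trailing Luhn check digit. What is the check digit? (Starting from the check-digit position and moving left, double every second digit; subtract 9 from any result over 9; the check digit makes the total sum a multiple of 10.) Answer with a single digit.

7

Partial digits right→left: 3 4 4 7 7 5 0 0 4 3 8 8 3 6
Double every second digit counting from the check-digit position (so the 1st, 3rd, 5th, ... of the partial from the right).
  doubled (with −9 where >9): 6 8 5 0 8 7 6 → sum 40
  kept as-is: 4 7 5 0 3 8 6 → sum 33
Total = 40 + 33 = 73.
Check digit = (10 − (73 mod 10)) mod 10 = 7.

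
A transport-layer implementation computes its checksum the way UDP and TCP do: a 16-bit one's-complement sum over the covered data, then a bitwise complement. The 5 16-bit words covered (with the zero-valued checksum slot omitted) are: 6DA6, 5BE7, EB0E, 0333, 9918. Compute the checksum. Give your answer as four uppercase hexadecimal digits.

One's-complement addition (fold any carry out of bit 15 back into bit 0):
  0x6DA6 + 0x5BE7 = 0x0C98D
  0xC98D + 0xEB0E = 0x1B49B → wrap carry → 0xB49C
  0xB49C + 0x0333 = 0x0B7CF
  0xB7CF + 0x9918 = 0x150E7 → wrap carry → 0x50E8
One's-complement sum = 0x50E8.
Checksum = ~0x50E8 & 0xFFFF = 0xAF17.

AF17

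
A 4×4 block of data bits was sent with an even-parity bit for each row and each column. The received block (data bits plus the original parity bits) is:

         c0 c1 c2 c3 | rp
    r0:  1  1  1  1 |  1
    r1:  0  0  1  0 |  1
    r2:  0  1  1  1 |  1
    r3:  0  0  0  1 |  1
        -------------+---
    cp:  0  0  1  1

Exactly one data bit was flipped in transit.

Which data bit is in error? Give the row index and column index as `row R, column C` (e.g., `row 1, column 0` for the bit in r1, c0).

Recompute each row's even parity and compare to rp:
  r0: data parity 0, sent rp 1 → mismatch
  r1: data parity 1, sent rp 1 → ok
  r2: data parity 1, sent rp 1 → ok
  r3: data parity 1, sent rp 1 → ok
Recompute each column's even parity and compare to cp:
  c0: data parity 1, sent cp 0 → mismatch
  c1: data parity 0, sent cp 0 → ok
  c2: data parity 1, sent cp 1 → ok
  c3: data parity 1, sent cp 1 → ok
Exactly one row (r0) and one column (c0) fail → the flipped bit is at their intersection.

row 0, column 0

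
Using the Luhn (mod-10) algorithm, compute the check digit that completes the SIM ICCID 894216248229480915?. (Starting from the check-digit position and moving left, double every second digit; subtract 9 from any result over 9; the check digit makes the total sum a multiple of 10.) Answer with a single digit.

6

Partial digits right→left: 5 1 9 0 8 4 9 2 2 8 4 2 6 1 2 4 9 8
Double every second digit counting from the check-digit position (so the 1st, 3rd, 5th, ... of the partial from the right).
  doubled (with −9 where >9): 1 9 7 9 4 8 3 4 9 → sum 54
  kept as-is: 1 0 4 2 8 2 1 4 8 → sum 30
Total = 54 + 30 = 84.
Check digit = (10 − (84 mod 10)) mod 10 = 6.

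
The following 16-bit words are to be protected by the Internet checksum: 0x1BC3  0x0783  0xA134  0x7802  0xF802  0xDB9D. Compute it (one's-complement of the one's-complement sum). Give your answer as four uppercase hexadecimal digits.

One's-complement addition (fold any carry out of bit 15 back into bit 0):
  0x1BC3 + 0x0783 = 0x02346
  0x2346 + 0xA134 = 0x0C47A
  0xC47A + 0x7802 = 0x13C7C → wrap carry → 0x3C7D
  0x3C7D + 0xF802 = 0x1347F → wrap carry → 0x3480
  0x3480 + 0xDB9D = 0x1101D → wrap carry → 0x101E
One's-complement sum = 0x101E.
Checksum = ~0x101E & 0xFFFF = 0xEFE1.

EFE1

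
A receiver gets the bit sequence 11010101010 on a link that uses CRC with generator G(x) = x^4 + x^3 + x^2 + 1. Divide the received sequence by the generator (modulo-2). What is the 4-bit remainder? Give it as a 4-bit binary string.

Modulo-2 division of 11010101010 by 11101:
  pos 0: 11010 XOR 11101 = 00111
  pos 2: 11110 XOR 11101 = 00011
  pos 5: 11101 XOR 11101 = 00000
Remainder = 0000 (zero — the frame passes the CRC check).

0000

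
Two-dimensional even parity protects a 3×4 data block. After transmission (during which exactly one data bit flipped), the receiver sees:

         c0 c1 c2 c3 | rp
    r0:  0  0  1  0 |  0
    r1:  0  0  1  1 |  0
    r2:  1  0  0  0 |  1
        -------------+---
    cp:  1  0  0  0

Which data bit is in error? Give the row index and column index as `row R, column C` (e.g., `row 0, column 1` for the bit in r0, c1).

row 0, column 3

Recompute each row's even parity and compare to rp:
  r0: data parity 1, sent rp 0 → mismatch
  r1: data parity 0, sent rp 0 → ok
  r2: data parity 1, sent rp 1 → ok
Recompute each column's even parity and compare to cp:
  c0: data parity 1, sent cp 1 → ok
  c1: data parity 0, sent cp 0 → ok
  c2: data parity 0, sent cp 0 → ok
  c3: data parity 1, sent cp 0 → mismatch
Exactly one row (r0) and one column (c3) fail → the flipped bit is at their intersection.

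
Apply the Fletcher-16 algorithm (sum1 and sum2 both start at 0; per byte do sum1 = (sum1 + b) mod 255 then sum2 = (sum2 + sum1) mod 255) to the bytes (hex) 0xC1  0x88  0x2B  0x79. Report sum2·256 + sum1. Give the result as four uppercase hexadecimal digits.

70EE

Running sums (mod 255):
  after byte 0 (0xC1): sum1=193, sum2=193
  after byte 1 (0x88): sum1=74, sum2=12
  after byte 2 (0x2B): sum1=117, sum2=129
  after byte 3 (0x79): sum1=238, sum2=112
Checksum = sum2·256 + sum1 = 112·256 + 238 = 28910 = 0x70EE.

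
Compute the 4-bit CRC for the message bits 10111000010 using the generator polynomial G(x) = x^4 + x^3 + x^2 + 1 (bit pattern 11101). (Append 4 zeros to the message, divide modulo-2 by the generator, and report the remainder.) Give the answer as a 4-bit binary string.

Append 4 zeros: 101110000100000. Divide by 11101 (XOR where the leading bit is 1):
  pos 0: 10111 XOR 11101 = 01010
  pos 1: 10100 XOR 11101 = 01001
  pos 2: 10010 XOR 11101 = 01111
  pos 3: 11110 XOR 11101 = 00011
  pos 6: 11010 XOR 11101 = 00111
  pos 8: 11100 XOR 11101 = 00001
Remainder (last 4 bits) = 0100. This is the CRC / FCS.

0100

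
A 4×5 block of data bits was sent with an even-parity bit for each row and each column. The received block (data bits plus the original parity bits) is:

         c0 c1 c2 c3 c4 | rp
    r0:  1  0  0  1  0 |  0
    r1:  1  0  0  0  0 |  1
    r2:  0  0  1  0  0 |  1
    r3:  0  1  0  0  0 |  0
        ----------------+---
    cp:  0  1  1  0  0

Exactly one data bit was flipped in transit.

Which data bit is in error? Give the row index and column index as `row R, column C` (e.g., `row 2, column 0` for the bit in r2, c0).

row 3, column 3

Recompute each row's even parity and compare to rp:
  r0: data parity 0, sent rp 0 → ok
  r1: data parity 1, sent rp 1 → ok
  r2: data parity 1, sent rp 1 → ok
  r3: data parity 1, sent rp 0 → mismatch
Recompute each column's even parity and compare to cp:
  c0: data parity 0, sent cp 0 → ok
  c1: data parity 1, sent cp 1 → ok
  c2: data parity 1, sent cp 1 → ok
  c3: data parity 1, sent cp 0 → mismatch
  c4: data parity 0, sent cp 0 → ok
Exactly one row (r3) and one column (c3) fail → the flipped bit is at their intersection.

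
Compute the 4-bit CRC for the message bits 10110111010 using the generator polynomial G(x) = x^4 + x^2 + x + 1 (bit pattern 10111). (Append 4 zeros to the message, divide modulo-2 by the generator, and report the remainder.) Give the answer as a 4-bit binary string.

0001

Append 4 zeros: 101101110100000. Divide by 10111 (XOR where the leading bit is 1):
  pos 0: 10110 XOR 10111 = 00001
  pos 4: 11110 XOR 10111 = 01001
  pos 5: 10011 XOR 10111 = 00100
  pos 7: 10000 XOR 10111 = 00111
  pos 9: 11100 XOR 10111 = 01011
  pos 10: 10110 XOR 10111 = 00001
Remainder (last 4 bits) = 0001. This is the CRC / FCS.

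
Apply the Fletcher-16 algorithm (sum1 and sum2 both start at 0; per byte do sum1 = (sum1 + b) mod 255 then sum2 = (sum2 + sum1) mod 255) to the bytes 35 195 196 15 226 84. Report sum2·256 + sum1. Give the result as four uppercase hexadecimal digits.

00F1

Running sums (mod 255):
  after byte 0 (35): sum1=35, sum2=35
  after byte 1 (195): sum1=230, sum2=10
  after byte 2 (196): sum1=171, sum2=181
  after byte 3 (15): sum1=186, sum2=112
  after byte 4 (226): sum1=157, sum2=14
  after byte 5 (84): sum1=241, sum2=0
Checksum = sum2·256 + sum1 = 0·256 + 241 = 241 = 0x00F1.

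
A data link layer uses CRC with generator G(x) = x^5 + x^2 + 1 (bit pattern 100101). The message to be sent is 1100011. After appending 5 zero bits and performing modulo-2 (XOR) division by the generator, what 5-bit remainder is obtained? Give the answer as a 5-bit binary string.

Append 5 zeros: 110001100000. Divide by 100101 (XOR where the leading bit is 1):
  pos 0: 110001 XOR 100101 = 010100
  pos 1: 101001 XOR 100101 = 001100
  pos 3: 110000 XOR 100101 = 010101
  pos 4: 101010 XOR 100101 = 001111
  pos 6: 111100 XOR 100101 = 011001
Remainder (last 5 bits) = 11001. This is the CRC / FCS.

11001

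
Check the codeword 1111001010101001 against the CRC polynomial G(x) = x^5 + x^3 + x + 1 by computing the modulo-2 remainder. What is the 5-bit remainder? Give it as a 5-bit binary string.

01000

Modulo-2 division of 1111001010101001 by 101011:
  pos 0: 111100 XOR 101011 = 010111
  pos 1: 101111 XOR 101011 = 000100
  pos 4: 100010 XOR 101011 = 001001
  pos 6: 100110 XOR 101011 = 001101
  pos 8: 110110 XOR 101011 = 011101
  pos 9: 111010 XOR 101011 = 010001
  pos 10: 100011 XOR 101011 = 001000
Remainder = 01000 (nonzero — an error is detected).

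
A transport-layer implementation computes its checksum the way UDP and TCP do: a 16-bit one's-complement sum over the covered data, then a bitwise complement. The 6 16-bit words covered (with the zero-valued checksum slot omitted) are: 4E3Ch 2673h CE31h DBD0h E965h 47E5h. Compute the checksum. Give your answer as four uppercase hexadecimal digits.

B002

One's-complement addition (fold any carry out of bit 15 back into bit 0):
  0x4E3C + 0x2673 = 0x074AF
  0x74AF + 0xCE31 = 0x142E0 → wrap carry → 0x42E1
  0x42E1 + 0xDBD0 = 0x11EB1 → wrap carry → 0x1EB2
  0x1EB2 + 0xE965 = 0x10817 → wrap carry → 0x0818
  0x0818 + 0x47E5 = 0x04FFD
One's-complement sum = 0x4FFD.
Checksum = ~0x4FFD & 0xFFFF = 0xB002.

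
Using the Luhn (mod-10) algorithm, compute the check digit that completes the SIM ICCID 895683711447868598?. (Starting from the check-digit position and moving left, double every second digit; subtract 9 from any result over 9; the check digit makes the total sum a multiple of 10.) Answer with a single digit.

8

Partial digits right→left: 8 9 5 8 6 8 7 4 4 1 1 7 3 8 6 5 9 8
Double every second digit counting from the check-digit position (so the 1st, 3rd, 5th, ... of the partial from the right).
  doubled (with −9 where >9): 7 1 3 5 8 2 6 3 9 → sum 44
  kept as-is: 9 8 8 4 1 7 8 5 8 → sum 58
Total = 44 + 58 = 102.
Check digit = (10 − (102 mod 10)) mod 10 = 8.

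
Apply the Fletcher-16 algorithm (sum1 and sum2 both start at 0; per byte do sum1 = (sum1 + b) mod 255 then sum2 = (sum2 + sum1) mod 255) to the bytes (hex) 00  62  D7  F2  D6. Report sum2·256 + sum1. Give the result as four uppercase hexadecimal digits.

CD04

Running sums (mod 255):
  after byte 0 (00): sum1=0, sum2=0
  after byte 1 (62): sum1=98, sum2=98
  after byte 2 (D7): sum1=58, sum2=156
  after byte 3 (F2): sum1=45, sum2=201
  after byte 4 (D6): sum1=4, sum2=205
Checksum = sum2·256 + sum1 = 205·256 + 4 = 52484 = 0xCD04.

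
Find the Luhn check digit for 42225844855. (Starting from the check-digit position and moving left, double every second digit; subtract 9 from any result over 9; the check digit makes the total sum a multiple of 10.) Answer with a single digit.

0

Partial digits right→left: 5 5 8 4 4 8 5 2 2 2 4
Double every second digit counting from the check-digit position (so the 1st, 3rd, 5th, ... of the partial from the right).
  doubled (with −9 where >9): 1 7 8 1 4 8 → sum 29
  kept as-is: 5 4 8 2 2 → sum 21
Total = 29 + 21 = 50.
Check digit = (10 − (50 mod 10)) mod 10 = 0.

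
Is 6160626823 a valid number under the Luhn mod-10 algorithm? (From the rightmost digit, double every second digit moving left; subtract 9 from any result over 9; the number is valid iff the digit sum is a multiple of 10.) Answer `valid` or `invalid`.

From the right, keep odd positions and double even positions (subtract 9 from any doubled value over 9):
  doubled (positions 2,4,...): 4 3 3 3 3 → sum 16
  kept (positions 1,3,...): 3 8 2 0 1 → sum 14
Total = 30.
30 mod 10 = 0, so the number is valid.

valid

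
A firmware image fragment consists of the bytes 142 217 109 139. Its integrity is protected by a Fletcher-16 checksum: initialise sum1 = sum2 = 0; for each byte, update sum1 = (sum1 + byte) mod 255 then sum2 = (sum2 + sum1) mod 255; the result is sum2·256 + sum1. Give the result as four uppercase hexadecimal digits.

Running sums (mod 255):
  after byte 0 (142): sum1=142, sum2=142
  after byte 1 (217): sum1=104, sum2=246
  after byte 2 (109): sum1=213, sum2=204
  after byte 3 (139): sum1=97, sum2=46
Checksum = sum2·256 + sum1 = 46·256 + 97 = 11873 = 0x2E61.

2E61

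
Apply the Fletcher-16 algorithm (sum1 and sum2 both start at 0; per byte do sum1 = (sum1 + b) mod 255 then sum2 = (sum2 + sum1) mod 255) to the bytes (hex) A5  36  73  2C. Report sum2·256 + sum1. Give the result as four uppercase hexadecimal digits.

Running sums (mod 255):
  after byte 0 (A5): sum1=165, sum2=165
  after byte 1 (36): sum1=219, sum2=129
  after byte 2 (73): sum1=79, sum2=208
  after byte 3 (2C): sum1=123, sum2=76
Checksum = sum2·256 + sum1 = 76·256 + 123 = 19579 = 0x4C7B.

4C7B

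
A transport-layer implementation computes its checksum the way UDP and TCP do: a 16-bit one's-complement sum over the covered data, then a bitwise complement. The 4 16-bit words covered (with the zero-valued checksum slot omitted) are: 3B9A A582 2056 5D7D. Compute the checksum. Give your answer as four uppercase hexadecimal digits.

One's-complement addition (fold any carry out of bit 15 back into bit 0):
  0x3B9A + 0xA582 = 0x0E11C
  0xE11C + 0x2056 = 0x10172 → wrap carry → 0x0173
  0x0173 + 0x5D7D = 0x05EF0
One's-complement sum = 0x5EF0.
Checksum = ~0x5EF0 & 0xFFFF = 0xA10F.

A10F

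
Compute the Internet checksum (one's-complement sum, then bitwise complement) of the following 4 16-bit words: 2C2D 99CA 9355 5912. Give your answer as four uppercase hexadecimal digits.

One's-complement addition (fold any carry out of bit 15 back into bit 0):
  0x2C2D + 0x99CA = 0x0C5F7
  0xC5F7 + 0x9355 = 0x1594C → wrap carry → 0x594D
  0x594D + 0x5912 = 0x0B25F
One's-complement sum = 0xB25F.
Checksum = ~0xB25F & 0xFFFF = 0x4DA0.

4DA0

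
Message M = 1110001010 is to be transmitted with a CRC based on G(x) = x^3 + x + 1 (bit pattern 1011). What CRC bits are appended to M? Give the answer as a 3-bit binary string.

001

Append 3 zeros: 1110001010000. Divide by 1011 (XOR where the leading bit is 1):
  pos 0: 1110 XOR 1011 = 0101
  pos 1: 1010 XOR 1011 = 0001
  pos 4: 1010 XOR 1011 = 0001
  pos 7: 1100 XOR 1011 = 0111
  pos 8: 1110 XOR 1011 = 0101
  pos 9: 1010 XOR 1011 = 0001
Remainder (last 3 bits) = 001. This is the CRC / FCS.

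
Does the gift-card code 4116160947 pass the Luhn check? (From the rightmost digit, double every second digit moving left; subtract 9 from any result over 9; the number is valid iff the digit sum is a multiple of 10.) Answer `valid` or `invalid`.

From the right, keep odd positions and double even positions (subtract 9 from any doubled value over 9):
  doubled (positions 2,4,...): 8 0 2 2 8 → sum 20
  kept (positions 1,3,...): 7 9 6 6 1 → sum 29
Total = 49.
49 mod 10 = 9, so the number is invalid.

invalid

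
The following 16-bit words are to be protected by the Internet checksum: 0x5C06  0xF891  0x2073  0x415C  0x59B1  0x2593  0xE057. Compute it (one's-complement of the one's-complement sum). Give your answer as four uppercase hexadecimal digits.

E9FB

One's-complement addition (fold any carry out of bit 15 back into bit 0):
  0x5C06 + 0xF891 = 0x15497 → wrap carry → 0x5498
  0x5498 + 0x2073 = 0x0750B
  0x750B + 0x415C = 0x0B667
  0xB667 + 0x59B1 = 0x11018 → wrap carry → 0x1019
  0x1019 + 0x2593 = 0x035AC
  0x35AC + 0xE057 = 0x11603 → wrap carry → 0x1604
One's-complement sum = 0x1604.
Checksum = ~0x1604 & 0xFFFF = 0xE9FB.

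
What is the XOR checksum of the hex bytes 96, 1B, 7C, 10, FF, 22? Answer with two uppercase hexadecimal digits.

3C

XOR the bytes together:
  start with 0x96
  0x96 ⊕ 0x1B = 0x8D
  0x8D ⊕ 0x7C = 0xF1
  0xF1 ⊕ 0x10 = 0xE1
  0xE1 ⊕ 0xFF = 0x1E
  0x1E ⊕ 0x22 = 0x3C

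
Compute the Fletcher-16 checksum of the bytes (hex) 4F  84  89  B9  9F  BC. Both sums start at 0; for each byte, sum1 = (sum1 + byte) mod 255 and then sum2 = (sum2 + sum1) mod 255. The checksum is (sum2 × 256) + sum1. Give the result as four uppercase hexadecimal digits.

C173

Running sums (mod 255):
  after byte 0 (4F): sum1=79, sum2=79
  after byte 1 (84): sum1=211, sum2=35
  after byte 2 (89): sum1=93, sum2=128
  after byte 3 (B9): sum1=23, sum2=151
  after byte 4 (9F): sum1=182, sum2=78
  after byte 5 (BC): sum1=115, sum2=193
Checksum = sum2·256 + sum1 = 193·256 + 115 = 49523 = 0xC173.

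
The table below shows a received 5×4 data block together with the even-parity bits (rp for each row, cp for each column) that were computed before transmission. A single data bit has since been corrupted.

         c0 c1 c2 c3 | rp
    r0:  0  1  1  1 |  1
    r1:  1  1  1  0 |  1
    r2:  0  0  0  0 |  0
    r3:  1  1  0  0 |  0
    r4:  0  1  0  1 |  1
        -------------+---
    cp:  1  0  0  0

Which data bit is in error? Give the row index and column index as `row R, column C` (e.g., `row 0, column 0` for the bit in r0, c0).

Recompute each row's even parity and compare to rp:
  r0: data parity 1, sent rp 1 → ok
  r1: data parity 1, sent rp 1 → ok
  r2: data parity 0, sent rp 0 → ok
  r3: data parity 0, sent rp 0 → ok
  r4: data parity 0, sent rp 1 → mismatch
Recompute each column's even parity and compare to cp:
  c0: data parity 0, sent cp 1 → mismatch
  c1: data parity 0, sent cp 0 → ok
  c2: data parity 0, sent cp 0 → ok
  c3: data parity 0, sent cp 0 → ok
Exactly one row (r4) and one column (c0) fail → the flipped bit is at their intersection.

row 4, column 0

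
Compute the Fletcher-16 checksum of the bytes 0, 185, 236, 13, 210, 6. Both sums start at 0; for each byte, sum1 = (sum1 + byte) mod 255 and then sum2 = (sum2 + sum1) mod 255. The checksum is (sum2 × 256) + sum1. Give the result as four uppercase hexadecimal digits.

278C

Running sums (mod 255):
  after byte 0 (0): sum1=0, sum2=0
  after byte 1 (185): sum1=185, sum2=185
  after byte 2 (236): sum1=166, sum2=96
  after byte 3 (13): sum1=179, sum2=20
  after byte 4 (210): sum1=134, sum2=154
  after byte 5 (6): sum1=140, sum2=39
Checksum = sum2·256 + sum1 = 39·256 + 140 = 10124 = 0x278C.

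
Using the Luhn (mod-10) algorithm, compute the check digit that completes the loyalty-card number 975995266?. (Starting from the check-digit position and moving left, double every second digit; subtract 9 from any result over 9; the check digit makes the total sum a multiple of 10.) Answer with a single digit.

7

Partial digits right→left: 6 6 2 5 9 9 5 7 9
Double every second digit counting from the check-digit position (so the 1st, 3rd, 5th, ... of the partial from the right).
  doubled (with −9 where >9): 3 4 9 1 9 → sum 26
  kept as-is: 6 5 9 7 → sum 27
Total = 26 + 27 = 53.
Check digit = (10 − (53 mod 10)) mod 10 = 7.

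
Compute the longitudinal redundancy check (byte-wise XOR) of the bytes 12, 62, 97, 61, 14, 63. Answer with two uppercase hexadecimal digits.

XOR the bytes together:
  start with 0x12
  0x12 ⊕ 0x62 = 0x70
  0x70 ⊕ 0x97 = 0xE7
  0xE7 ⊕ 0x61 = 0x86
  0x86 ⊕ 0x14 = 0x92
  0x92 ⊕ 0x63 = 0xF1

F1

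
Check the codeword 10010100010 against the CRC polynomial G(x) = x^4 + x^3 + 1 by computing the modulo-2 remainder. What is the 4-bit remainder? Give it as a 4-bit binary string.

Modulo-2 division of 10010100010 by 11001:
  pos 0: 10010 XOR 11001 = 01011
  pos 1: 10111 XOR 11001 = 01110
  pos 2: 11100 XOR 11001 = 00101
  pos 4: 10100 XOR 11001 = 01101
  pos 5: 11011 XOR 11001 = 00010
Remainder = 0100 (nonzero — an error is detected).

0100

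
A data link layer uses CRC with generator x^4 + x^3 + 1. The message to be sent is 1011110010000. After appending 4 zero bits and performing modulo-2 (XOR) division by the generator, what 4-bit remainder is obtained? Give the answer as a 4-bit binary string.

Append 4 zeros: 10111100100000000. Divide by 11001 (XOR where the leading bit is 1):
  pos 0: 10111 XOR 11001 = 01110
  pos 1: 11101 XOR 11001 = 00100
  pos 3: 10000 XOR 11001 = 01001
  pos 4: 10011 XOR 11001 = 01010
  pos 5: 10100 XOR 11001 = 01101
  pos 6: 11010 XOR 11001 = 00011
  pos 9: 11000 XOR 11001 = 00001
Remainder (last 4 bits) = 1000. This is the CRC / FCS.

1000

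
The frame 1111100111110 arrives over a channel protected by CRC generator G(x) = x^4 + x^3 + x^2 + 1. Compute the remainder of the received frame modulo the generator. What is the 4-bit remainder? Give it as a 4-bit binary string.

Modulo-2 division of 1111100111110 by 11101:
  pos 0: 11111 XOR 11101 = 00010
  pos 3: 10001 XOR 11101 = 01100
  pos 4: 11001 XOR 11101 = 00100
  pos 6: 10011 XOR 11101 = 01110
  pos 7: 11101 XOR 11101 = 00000
Remainder = 0000 (zero — the frame passes the CRC check).

0000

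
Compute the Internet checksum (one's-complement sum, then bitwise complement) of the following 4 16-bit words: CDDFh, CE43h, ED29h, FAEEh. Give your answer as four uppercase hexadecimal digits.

7BC3

One's-complement addition (fold any carry out of bit 15 back into bit 0):
  0xCDDF + 0xCE43 = 0x19C22 → wrap carry → 0x9C23
  0x9C23 + 0xED29 = 0x1894C → wrap carry → 0x894D
  0x894D + 0xFAEE = 0x1843B → wrap carry → 0x843C
One's-complement sum = 0x843C.
Checksum = ~0x843C & 0xFFFF = 0x7BC3.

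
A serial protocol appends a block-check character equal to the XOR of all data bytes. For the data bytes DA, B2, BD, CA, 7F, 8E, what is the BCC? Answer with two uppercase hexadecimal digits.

EE

XOR the bytes together:
  start with 0xDA
  0xDA ⊕ 0xB2 = 0x68
  0x68 ⊕ 0xBD = 0xD5
  0xD5 ⊕ 0xCA = 0x1F
  0x1F ⊕ 0x7F = 0x60
  0x60 ⊕ 0x8E = 0xEE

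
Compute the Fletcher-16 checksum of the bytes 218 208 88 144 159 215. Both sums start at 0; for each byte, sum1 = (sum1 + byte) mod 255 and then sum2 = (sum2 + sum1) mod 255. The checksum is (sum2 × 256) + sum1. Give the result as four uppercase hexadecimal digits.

5F0C

Running sums (mod 255):
  after byte 0 (218): sum1=218, sum2=218
  after byte 1 (208): sum1=171, sum2=134
  after byte 2 (88): sum1=4, sum2=138
  after byte 3 (144): sum1=148, sum2=31
  after byte 4 (159): sum1=52, sum2=83
  after byte 5 (215): sum1=12, sum2=95
Checksum = sum2·256 + sum1 = 95·256 + 12 = 24332 = 0x5F0C.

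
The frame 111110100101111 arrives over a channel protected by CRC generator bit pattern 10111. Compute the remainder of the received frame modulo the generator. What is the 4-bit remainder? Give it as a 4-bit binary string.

1000

Modulo-2 division of 111110100101111 by 10111:
  pos 0: 11111 XOR 10111 = 01000
  pos 1: 10000 XOR 10111 = 00111
  pos 3: 11110 XOR 10111 = 01001
  pos 4: 10010 XOR 10111 = 00101
  pos 6: 10110 XOR 10111 = 00001
  pos 10: 11111 XOR 10111 = 01000
Remainder = 1000 (nonzero — an error is detected).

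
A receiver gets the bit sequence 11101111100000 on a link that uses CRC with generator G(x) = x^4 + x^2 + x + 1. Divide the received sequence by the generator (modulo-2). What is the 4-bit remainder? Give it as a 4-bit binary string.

0000

Modulo-2 division of 11101111100000 by 10111:
  pos 0: 11101 XOR 10111 = 01010
  pos 1: 10101 XOR 10111 = 00010
  pos 4: 10111 XOR 10111 = 00000
Remainder = 0000 (zero — the frame passes the CRC check).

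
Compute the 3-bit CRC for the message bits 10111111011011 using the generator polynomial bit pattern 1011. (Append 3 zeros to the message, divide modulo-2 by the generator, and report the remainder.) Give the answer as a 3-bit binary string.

Append 3 zeros: 10111111011011000. Divide by 1011 (XOR where the leading bit is 1):
  pos 0: 1011 XOR 1011 = 0000
  pos 4: 1111 XOR 1011 = 0100
  pos 5: 1000 XOR 1011 = 0011
  pos 7: 1111 XOR 1011 = 0100
  pos 8: 1000 XOR 1011 = 0011
  pos 10: 1111 XOR 1011 = 0100
  pos 11: 1000 XOR 1011 = 0011
  pos 13: 1100 XOR 1011 = 0111
Remainder (last 3 bits) = 111. This is the CRC / FCS.

111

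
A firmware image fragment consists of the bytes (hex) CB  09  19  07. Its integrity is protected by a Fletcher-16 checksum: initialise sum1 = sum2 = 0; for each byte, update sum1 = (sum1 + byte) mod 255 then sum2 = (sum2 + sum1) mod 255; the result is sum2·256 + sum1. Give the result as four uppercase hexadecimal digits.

83F4

Running sums (mod 255):
  after byte 0 (CB): sum1=203, sum2=203
  after byte 1 (09): sum1=212, sum2=160
  after byte 2 (19): sum1=237, sum2=142
  after byte 3 (07): sum1=244, sum2=131
Checksum = sum2·256 + sum1 = 131·256 + 244 = 33780 = 0x83F4.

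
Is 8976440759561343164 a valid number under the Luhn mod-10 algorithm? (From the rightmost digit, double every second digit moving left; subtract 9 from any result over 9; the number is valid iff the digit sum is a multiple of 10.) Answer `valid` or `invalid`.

From the right, keep odd positions and double even positions (subtract 9 from any doubled value over 9):
  doubled (positions 2,4,...): 3 6 6 3 9 5 8 3 9 → sum 52
  kept (positions 1,3,...): 4 1 4 1 5 5 0 4 7 8 → sum 39
Total = 91.
91 mod 10 = 1, so the number is invalid.

invalid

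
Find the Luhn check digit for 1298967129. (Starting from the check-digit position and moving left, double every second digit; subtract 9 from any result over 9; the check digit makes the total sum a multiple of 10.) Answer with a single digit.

7

Partial digits right→left: 9 2 1 7 6 9 8 9 2 1
Double every second digit counting from the check-digit position (so the 1st, 3rd, 5th, ... of the partial from the right).
  doubled (with −9 where >9): 9 2 3 7 4 → sum 25
  kept as-is: 2 7 9 9 1 → sum 28
Total = 25 + 28 = 53.
Check digit = (10 − (53 mod 10)) mod 10 = 7.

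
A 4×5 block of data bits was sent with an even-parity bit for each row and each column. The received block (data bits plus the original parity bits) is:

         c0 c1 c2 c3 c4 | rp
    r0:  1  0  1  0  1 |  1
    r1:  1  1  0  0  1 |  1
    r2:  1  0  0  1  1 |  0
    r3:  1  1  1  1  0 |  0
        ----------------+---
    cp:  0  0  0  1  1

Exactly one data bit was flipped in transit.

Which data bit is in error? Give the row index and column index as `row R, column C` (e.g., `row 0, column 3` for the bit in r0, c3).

row 2, column 3

Recompute each row's even parity and compare to rp:
  r0: data parity 1, sent rp 1 → ok
  r1: data parity 1, sent rp 1 → ok
  r2: data parity 1, sent rp 0 → mismatch
  r3: data parity 0, sent rp 0 → ok
Recompute each column's even parity and compare to cp:
  c0: data parity 0, sent cp 0 → ok
  c1: data parity 0, sent cp 0 → ok
  c2: data parity 0, sent cp 0 → ok
  c3: data parity 0, sent cp 1 → mismatch
  c4: data parity 1, sent cp 1 → ok
Exactly one row (r2) and one column (c3) fail → the flipped bit is at their intersection.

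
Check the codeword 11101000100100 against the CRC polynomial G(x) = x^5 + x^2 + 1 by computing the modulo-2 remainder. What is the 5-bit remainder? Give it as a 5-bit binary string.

01110

Modulo-2 division of 11101000100100 by 100101:
  pos 0: 111010 XOR 100101 = 011111
  pos 1: 111110 XOR 100101 = 011011
  pos 2: 110110 XOR 100101 = 010011
  pos 3: 100111 XOR 100101 = 000010
  pos 7: 100010 XOR 100101 = 000111
Remainder = 01110 (nonzero — an error is detected).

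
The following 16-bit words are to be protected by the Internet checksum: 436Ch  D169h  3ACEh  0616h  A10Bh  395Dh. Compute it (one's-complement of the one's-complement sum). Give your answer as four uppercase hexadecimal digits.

One's-complement addition (fold any carry out of bit 15 back into bit 0):
  0x436C + 0xD169 = 0x114D5 → wrap carry → 0x14D6
  0x14D6 + 0x3ACE = 0x04FA4
  0x4FA4 + 0x0616 = 0x055BA
  0x55BA + 0xA10B = 0x0F6C5
  0xF6C5 + 0x395D = 0x13022 → wrap carry → 0x3023
One's-complement sum = 0x3023.
Checksum = ~0x3023 & 0xFFFF = 0xCFDC.

CFDC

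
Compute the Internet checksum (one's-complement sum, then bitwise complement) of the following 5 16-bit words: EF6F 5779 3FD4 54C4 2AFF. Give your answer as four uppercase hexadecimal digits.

F97E

One's-complement addition (fold any carry out of bit 15 back into bit 0):
  0xEF6F + 0x5779 = 0x146E8 → wrap carry → 0x46E9
  0x46E9 + 0x3FD4 = 0x086BD
  0x86BD + 0x54C4 = 0x0DB81
  0xDB81 + 0x2AFF = 0x10680 → wrap carry → 0x0681
One's-complement sum = 0x0681.
Checksum = ~0x0681 & 0xFFFF = 0xF97E.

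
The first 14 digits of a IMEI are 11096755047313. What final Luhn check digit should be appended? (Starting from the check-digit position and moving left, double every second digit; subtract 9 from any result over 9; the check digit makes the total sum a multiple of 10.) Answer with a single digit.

Partial digits right→left: 3 1 3 7 4 0 5 5 7 6 9 0 1 1
Double every second digit counting from the check-digit position (so the 1st, 3rd, 5th, ... of the partial from the right).
  doubled (with −9 where >9): 6 6 8 1 5 9 2 → sum 37
  kept as-is: 1 7 0 5 6 0 1 → sum 20
Total = 37 + 20 = 57.
Check digit = (10 − (57 mod 10)) mod 10 = 3.

3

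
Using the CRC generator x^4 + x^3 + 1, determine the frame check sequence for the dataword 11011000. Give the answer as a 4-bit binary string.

Append 4 zeros: 110110000000. Divide by 11001 (XOR where the leading bit is 1):
  pos 0: 11011 XOR 11001 = 00010
  pos 3: 10000 XOR 11001 = 01001
  pos 4: 10010 XOR 11001 = 01011
  pos 5: 10110 XOR 11001 = 01111
  pos 6: 11110 XOR 11001 = 00111
Remainder (last 4 bits) = 1110. This is the CRC / FCS.

1110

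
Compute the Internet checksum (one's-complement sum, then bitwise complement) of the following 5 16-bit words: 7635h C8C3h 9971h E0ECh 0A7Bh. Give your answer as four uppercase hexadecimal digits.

One's-complement addition (fold any carry out of bit 15 back into bit 0):
  0x7635 + 0xC8C3 = 0x13EF8 → wrap carry → 0x3EF9
  0x3EF9 + 0x9971 = 0x0D86A
  0xD86A + 0xE0EC = 0x1B956 → wrap carry → 0xB957
  0xB957 + 0x0A7B = 0x0C3D2
One's-complement sum = 0xC3D2.
Checksum = ~0xC3D2 & 0xFFFF = 0x3C2D.

3C2D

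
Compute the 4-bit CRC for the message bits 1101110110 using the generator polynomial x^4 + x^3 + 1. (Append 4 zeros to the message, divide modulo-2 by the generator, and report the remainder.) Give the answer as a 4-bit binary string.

Append 4 zeros: 11011101100000. Divide by 11001 (XOR where the leading bit is 1):
  pos 0: 11011 XOR 11001 = 00010
  pos 3: 10101 XOR 11001 = 01100
  pos 4: 11001 XOR 11001 = 00000
Remainder (last 4 bits) = 0000. This is the CRC / FCS.

0000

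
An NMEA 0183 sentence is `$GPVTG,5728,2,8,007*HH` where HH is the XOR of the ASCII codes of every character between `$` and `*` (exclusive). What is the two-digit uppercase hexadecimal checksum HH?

67

XOR the ASCII codes of the payload characters:
  'G' = 0x47 → acc = 0x47
  'P' = 0x50 → acc = 0x17
  'V' = 0x56 → acc = 0x41
  'T' = 0x54 → acc = 0x15
  'G' = 0x47 → acc = 0x52
  ',' = 0x2C → acc = 0x7E
  '5' = 0x35 → acc = 0x4B
  '7' = 0x37 → acc = 0x7C
  '2' = 0x32 → acc = 0x4E
  '8' = 0x38 → acc = 0x76
  ',' = 0x2C → acc = 0x5A
  '2' = 0x32 → acc = 0x68
  ',' = 0x2C → acc = 0x44
  '8' = 0x38 → acc = 0x7C
  ',' = 0x2C → acc = 0x50
  '0' = 0x30 → acc = 0x60
  '0' = 0x30 → acc = 0x50
  '7' = 0x37 → acc = 0x67
Checksum = 0x67.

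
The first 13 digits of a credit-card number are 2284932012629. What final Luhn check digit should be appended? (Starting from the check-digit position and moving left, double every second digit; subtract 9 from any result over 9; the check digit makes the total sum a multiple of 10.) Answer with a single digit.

9

Partial digits right→left: 9 2 6 2 1 0 2 3 9 4 8 2 2
Double every second digit counting from the check-digit position (so the 1st, 3rd, 5th, ... of the partial from the right).
  doubled (with −9 where >9): 9 3 2 4 9 7 4 → sum 38
  kept as-is: 2 2 0 3 4 2 → sum 13
Total = 38 + 13 = 51.
Check digit = (10 − (51 mod 10)) mod 10 = 9.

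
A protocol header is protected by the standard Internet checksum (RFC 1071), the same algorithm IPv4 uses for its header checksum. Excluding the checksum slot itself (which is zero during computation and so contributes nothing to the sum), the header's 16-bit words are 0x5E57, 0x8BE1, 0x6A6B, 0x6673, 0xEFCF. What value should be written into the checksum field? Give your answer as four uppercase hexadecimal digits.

One's-complement addition (fold any carry out of bit 15 back into bit 0):
  0x5E57 + 0x8BE1 = 0x0EA38
  0xEA38 + 0x6A6B = 0x154A3 → wrap carry → 0x54A4
  0x54A4 + 0x6673 = 0x0BB17
  0xBB17 + 0xEFCF = 0x1AAE6 → wrap carry → 0xAAE7
One's-complement sum = 0xAAE7.
Checksum = ~0xAAE7 & 0xFFFF = 0x5518.

5518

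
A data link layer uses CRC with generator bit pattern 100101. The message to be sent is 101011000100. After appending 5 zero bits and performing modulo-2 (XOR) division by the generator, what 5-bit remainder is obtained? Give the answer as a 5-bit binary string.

Append 5 zeros: 10101100010000000. Divide by 100101 (XOR where the leading bit is 1):
  pos 0: 101011 XOR 100101 = 001110
  pos 2: 111000 XOR 100101 = 011101
  pos 3: 111010 XOR 100101 = 011111
  pos 4: 111111 XOR 100101 = 011010
  pos 5: 110100 XOR 100101 = 010001
  pos 6: 100010 XOR 100101 = 000111
  pos 9: 111000 XOR 100101 = 011101
  pos 10: 111010 XOR 100101 = 011111
  pos 11: 111110 XOR 100101 = 011011
Remainder (last 5 bits) = 11011. This is the CRC / FCS.

11011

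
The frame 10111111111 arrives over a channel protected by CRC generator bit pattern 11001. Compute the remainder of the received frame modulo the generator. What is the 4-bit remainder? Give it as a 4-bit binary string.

0001

Modulo-2 division of 10111111111 by 11001:
  pos 0: 10111 XOR 11001 = 01110
  pos 1: 11101 XOR 11001 = 00100
  pos 3: 10011 XOR 11001 = 01010
  pos 4: 10101 XOR 11001 = 01100
  pos 5: 11001 XOR 11001 = 00000
Remainder = 0001 (nonzero — an error is detected).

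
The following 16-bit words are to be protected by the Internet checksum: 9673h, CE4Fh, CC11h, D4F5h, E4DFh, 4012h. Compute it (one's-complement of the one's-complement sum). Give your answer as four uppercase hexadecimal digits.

One's-complement addition (fold any carry out of bit 15 back into bit 0):
  0x9673 + 0xCE4F = 0x164C2 → wrap carry → 0x64C3
  0x64C3 + 0xCC11 = 0x130D4 → wrap carry → 0x30D5
  0x30D5 + 0xD4F5 = 0x105CA → wrap carry → 0x05CB
  0x05CB + 0xE4DF = 0x0EAAA
  0xEAAA + 0x4012 = 0x12ABC → wrap carry → 0x2ABD
One's-complement sum = 0x2ABD.
Checksum = ~0x2ABD & 0xFFFF = 0xD542.

D542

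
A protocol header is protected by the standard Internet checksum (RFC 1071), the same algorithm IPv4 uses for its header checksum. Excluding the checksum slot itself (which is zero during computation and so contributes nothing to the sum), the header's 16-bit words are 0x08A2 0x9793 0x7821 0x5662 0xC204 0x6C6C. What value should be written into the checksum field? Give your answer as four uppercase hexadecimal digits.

62D5

One's-complement addition (fold any carry out of bit 15 back into bit 0):
  0x08A2 + 0x9793 = 0x0A035
  0xA035 + 0x7821 = 0x11856 → wrap carry → 0x1857
  0x1857 + 0x5662 = 0x06EB9
  0x6EB9 + 0xC204 = 0x130BD → wrap carry → 0x30BE
  0x30BE + 0x6C6C = 0x09D2A
One's-complement sum = 0x9D2A.
Checksum = ~0x9D2A & 0xFFFF = 0x62D5.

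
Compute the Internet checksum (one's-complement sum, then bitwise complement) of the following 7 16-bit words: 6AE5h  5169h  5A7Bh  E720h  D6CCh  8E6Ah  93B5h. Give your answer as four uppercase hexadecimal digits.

0928

One's-complement addition (fold any carry out of bit 15 back into bit 0):
  0x6AE5 + 0x5169 = 0x0BC4E
  0xBC4E + 0x5A7B = 0x116C9 → wrap carry → 0x16CA
  0x16CA + 0xE720 = 0x0FDEA
  0xFDEA + 0xD6CC = 0x1D4B6 → wrap carry → 0xD4B7
  0xD4B7 + 0x8E6A = 0x16321 → wrap carry → 0x6322
  0x6322 + 0x93B5 = 0x0F6D7
One's-complement sum = 0xF6D7.
Checksum = ~0xF6D7 & 0xFFFF = 0x0928.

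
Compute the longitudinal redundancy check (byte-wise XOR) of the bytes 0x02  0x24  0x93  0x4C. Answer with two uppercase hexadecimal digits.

F9

XOR the bytes together:
  start with 0x02
  0x02 ⊕ 0x24 = 0x26
  0x26 ⊕ 0x93 = 0xB5
  0xB5 ⊕ 0x4C = 0xF9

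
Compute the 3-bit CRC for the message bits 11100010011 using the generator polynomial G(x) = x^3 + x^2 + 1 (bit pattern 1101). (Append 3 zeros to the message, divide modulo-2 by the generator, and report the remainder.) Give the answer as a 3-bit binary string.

001

Append 3 zeros: 11100010011000. Divide by 1101 (XOR where the leading bit is 1):
  pos 0: 1110 XOR 1101 = 0011
  pos 2: 1100 XOR 1101 = 0001
  pos 5: 1100 XOR 1101 = 0001
  pos 8: 1110 XOR 1101 = 0011
  pos 10: 1100 XOR 1101 = 0001
Remainder (last 3 bits) = 001. This is the CRC / FCS.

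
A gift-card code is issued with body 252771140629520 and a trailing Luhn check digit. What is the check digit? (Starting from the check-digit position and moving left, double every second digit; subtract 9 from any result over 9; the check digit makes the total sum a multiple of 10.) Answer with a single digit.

Partial digits right→left: 0 2 5 9 2 6 0 4 1 1 7 7 2 5 2
Double every second digit counting from the check-digit position (so the 1st, 3rd, 5th, ... of the partial from the right).
  doubled (with −9 where >9): 0 1 4 0 2 5 4 4 → sum 20
  kept as-is: 2 9 6 4 1 7 5 → sum 34
Total = 20 + 34 = 54.
Check digit = (10 − (54 mod 10)) mod 10 = 6.

6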